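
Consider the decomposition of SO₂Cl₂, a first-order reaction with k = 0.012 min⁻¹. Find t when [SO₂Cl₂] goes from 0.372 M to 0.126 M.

90.22 min

Step 1: For first-order: t = ln([SO₂Cl₂]₀/[SO₂Cl₂])/k
Step 2: t = ln(0.372/0.126)/0.012
Step 3: t = ln(2.952)/0.012
Step 4: t = 1.083/0.012 = 90.22 min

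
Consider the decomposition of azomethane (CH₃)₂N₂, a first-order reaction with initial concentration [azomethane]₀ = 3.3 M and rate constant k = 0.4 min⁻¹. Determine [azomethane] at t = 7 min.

0.2007 M

Step 1: For a first-order reaction: [azomethane] = [azomethane]₀ × e^(-kt)
Step 2: [azomethane] = 3.3 × e^(-0.4 × 7)
Step 3: [azomethane] = 3.3 × e^(-2.8)
Step 4: [azomethane] = 3.3 × 0.0608101 = 0.2007 M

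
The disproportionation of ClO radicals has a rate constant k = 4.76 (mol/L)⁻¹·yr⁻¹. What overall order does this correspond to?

second order (2)

Step 1: The units of k for an nth-order reaction are (concentration)^(1-n)·(time)⁻¹.
Step 2: Here k has units (mol/L)⁻¹·yr⁻¹, so the concentration exponent is -1.
Step 3: 1 - n = -1 ⇒ n = 2. The reaction is second order.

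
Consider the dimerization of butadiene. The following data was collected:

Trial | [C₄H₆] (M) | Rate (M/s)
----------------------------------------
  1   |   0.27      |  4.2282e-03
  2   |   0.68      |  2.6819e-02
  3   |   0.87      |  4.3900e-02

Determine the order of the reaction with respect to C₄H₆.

second order (2)

Step 1: Compare trials to find order n where rate₂/rate₁ = ([C₄H₆]₂/[C₄H₆]₁)^n
Step 2: rate₂/rate₁ = 2.6819e-02/4.2282e-03 = 6.343
Step 3: [C₄H₆]₂/[C₄H₆]₁ = 0.68/0.27 = 2.519
Step 4: n = ln(6.343)/ln(2.519) = 2.00 ≈ 2
Step 5: The reaction is second order in C₄H₆.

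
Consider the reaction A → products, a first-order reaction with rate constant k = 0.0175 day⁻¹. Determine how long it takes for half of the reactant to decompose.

39.61 day

Step 1: For a first-order reaction, t₁/₂ = ln(2)/k
Step 2: t₁/₂ = ln(2)/0.0175
Step 3: t₁/₂ = 0.6931/0.0175 = 39.61 day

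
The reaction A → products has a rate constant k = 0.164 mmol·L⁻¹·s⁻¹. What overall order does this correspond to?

zeroth order (0)

Step 1: The units of k for an nth-order reaction are (concentration)^(1-n)·(time)⁻¹.
Step 2: Here k has units mmol·L⁻¹·s⁻¹, so the concentration exponent is 1.
Step 3: 1 - n = 1 ⇒ n = 0. The reaction is zeroth order.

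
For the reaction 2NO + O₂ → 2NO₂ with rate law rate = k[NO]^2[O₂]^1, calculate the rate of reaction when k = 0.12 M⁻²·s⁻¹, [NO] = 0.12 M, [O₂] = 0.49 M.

0.0008467 M/s

Step 1: The rate law is rate = k[NO]^2[O₂]^1
Step 2: Substitute: rate = 0.12 × (0.12)^2 × (0.49)^1
Step 3: rate = 0.12 × 0.0144 × 0.49 = 0.00084672 M/s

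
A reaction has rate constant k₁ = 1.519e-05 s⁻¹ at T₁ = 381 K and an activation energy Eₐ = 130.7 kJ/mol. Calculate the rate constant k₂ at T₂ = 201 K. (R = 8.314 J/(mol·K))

1.362e-21 s⁻¹

Step 1: Use the two-temperature Arrhenius form: ln(k₂/k₁) = -Eₐ/R × (1/T₂ - 1/T₁)
Step 2: Convert Eₐ to J/mol: 130.7 kJ/mol = 130700 J/mol
Step 3: 1/T₂ - 1/T₁ = 1/201 - 1/381 = 2.350452e-03 K⁻¹
Step 4: ln(k₂/k₁) = -130700/8.314 × 2.350452e-03 = -36.95021
Step 5: k₂ = k₁ × exp(-36.95021) = 1.519e-05 × 8.96866e-17 = 1.362e-21 s⁻¹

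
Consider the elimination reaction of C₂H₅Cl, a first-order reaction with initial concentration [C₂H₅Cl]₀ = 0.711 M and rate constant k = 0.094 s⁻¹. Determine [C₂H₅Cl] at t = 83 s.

0.0002907 M

Step 1: For a first-order reaction: [C₂H₅Cl] = [C₂H₅Cl]₀ × e^(-kt)
Step 2: [C₂H₅Cl] = 0.711 × e^(-0.094 × 83)
Step 3: [C₂H₅Cl] = 0.711 × e^(-7.802)
Step 4: [C₂H₅Cl] = 0.711 × 0.000408916 = 0.0002907 M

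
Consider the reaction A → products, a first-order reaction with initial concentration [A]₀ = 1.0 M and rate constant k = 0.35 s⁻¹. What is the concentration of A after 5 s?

0.1738 M

Step 1: For a first-order reaction: [A] = [A]₀ × e^(-kt)
Step 2: [A] = 1.0 × e^(-0.35 × 5)
Step 3: [A] = 1.0 × e^(-1.75)
Step 4: [A] = 1.0 × 0.173774 = 0.1738 M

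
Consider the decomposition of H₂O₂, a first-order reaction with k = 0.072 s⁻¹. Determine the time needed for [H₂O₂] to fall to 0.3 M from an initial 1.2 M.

19.25 s

Step 1: For first-order: t = ln([H₂O₂]₀/[H₂O₂])/k
Step 2: t = ln(1.2/0.3)/0.072
Step 3: t = ln(4)/0.072
Step 4: t = 1.386/0.072 = 19.25 s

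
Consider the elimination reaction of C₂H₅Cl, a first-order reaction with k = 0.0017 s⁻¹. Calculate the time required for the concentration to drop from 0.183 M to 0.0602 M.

654 s

Step 1: For first-order: t = ln([C₂H₅Cl]₀/[C₂H₅Cl])/k
Step 2: t = ln(0.183/0.0602)/0.0017
Step 3: t = ln(3.04)/0.0017
Step 4: t = 1.112/0.0017 = 654 s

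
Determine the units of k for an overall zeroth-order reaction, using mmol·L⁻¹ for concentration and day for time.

mmol·L⁻¹·day⁻¹

Step 1: For overall order n, rate = k × (concentration)^n.
Step 2: Rate has units mmol·L⁻¹·day⁻¹; concentration term has units (mmol·L⁻¹)^0.
Step 3: k = rate / (concentration)^n, so units of k = (mmol·L⁻¹)^(1-0)·day⁻¹ = mmol·L⁻¹·day⁻¹.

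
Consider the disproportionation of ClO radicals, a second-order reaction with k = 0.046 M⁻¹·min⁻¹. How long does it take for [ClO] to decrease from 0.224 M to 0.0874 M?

151.7 min

Step 1: For second-order: t = (1/[ClO] - 1/[ClO]₀)/k
Step 2: t = (1/0.0874 - 1/0.224)/0.046
Step 3: t = (11.44 - 4.464)/0.046
Step 4: t = 6.977/0.046 = 151.7 min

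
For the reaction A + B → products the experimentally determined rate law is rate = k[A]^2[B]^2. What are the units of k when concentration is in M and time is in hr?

M⁻³·hr⁻¹

Step 1: Overall order = 2 + 2 = 4.
Step 2: rate has units M·hr⁻¹; [A]^2[B]^2 has units M^4.
Step 3: k = rate/([A]^2[B]^2), so units of k = M^(1-4)·hr⁻¹ = M⁻³·hr⁻¹.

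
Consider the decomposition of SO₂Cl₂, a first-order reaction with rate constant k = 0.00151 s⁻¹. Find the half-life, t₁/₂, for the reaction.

459 s

Step 1: For a first-order reaction, t₁/₂ = ln(2)/k
Step 2: t₁/₂ = ln(2)/0.00151
Step 3: t₁/₂ = 0.6931/0.00151 = 459 s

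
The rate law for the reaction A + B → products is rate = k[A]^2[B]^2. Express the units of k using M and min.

M⁻³·min⁻¹

Step 1: Overall order = 2 + 2 = 4.
Step 2: rate has units M·min⁻¹; [A]^2[B]^2 has units M^4.
Step 3: k = rate/([A]^2[B]^2), so units of k = M^(1-4)·min⁻¹ = M⁻³·min⁻¹.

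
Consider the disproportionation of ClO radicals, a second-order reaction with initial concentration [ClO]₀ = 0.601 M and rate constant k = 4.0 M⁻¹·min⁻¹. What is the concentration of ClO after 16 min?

0.01523 M

Step 1: For a second-order reaction: 1/[ClO] = 1/[ClO]₀ + kt
Step 2: 1/[ClO] = 1/0.601 + 4.0 × 16
Step 3: 1/[ClO] = 1.664 + 64 = 65.66
Step 4: [ClO] = 1/65.66 = 0.01523 M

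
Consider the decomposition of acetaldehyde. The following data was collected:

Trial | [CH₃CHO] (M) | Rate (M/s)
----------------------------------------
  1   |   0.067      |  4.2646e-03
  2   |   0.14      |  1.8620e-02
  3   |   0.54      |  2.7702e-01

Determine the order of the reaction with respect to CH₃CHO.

second order (2)

Step 1: Compare trials to find order n where rate₂/rate₁ = ([CH₃CHO]₂/[CH₃CHO]₁)^n
Step 2: rate₂/rate₁ = 1.8620e-02/4.2646e-03 = 4.366
Step 3: [CH₃CHO]₂/[CH₃CHO]₁ = 0.14/0.067 = 2.09
Step 4: n = ln(4.366)/ln(2.09) = 2.00 ≈ 2
Step 5: The reaction is second order in CH₃CHO.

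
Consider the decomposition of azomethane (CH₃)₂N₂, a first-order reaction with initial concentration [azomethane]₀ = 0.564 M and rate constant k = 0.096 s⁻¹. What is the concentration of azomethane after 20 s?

0.08269 M

Step 1: For a first-order reaction: [azomethane] = [azomethane]₀ × e^(-kt)
Step 2: [azomethane] = 0.564 × e^(-0.096 × 20)
Step 3: [azomethane] = 0.564 × e^(-1.92)
Step 4: [azomethane] = 0.564 × 0.146607 = 0.08269 M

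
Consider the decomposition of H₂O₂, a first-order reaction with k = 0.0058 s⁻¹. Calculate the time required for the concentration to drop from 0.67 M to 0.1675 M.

239 s

Step 1: For first-order: t = ln([H₂O₂]₀/[H₂O₂])/k
Step 2: t = ln(0.67/0.1675)/0.0058
Step 3: t = ln(4)/0.0058
Step 4: t = 1.386/0.0058 = 239 s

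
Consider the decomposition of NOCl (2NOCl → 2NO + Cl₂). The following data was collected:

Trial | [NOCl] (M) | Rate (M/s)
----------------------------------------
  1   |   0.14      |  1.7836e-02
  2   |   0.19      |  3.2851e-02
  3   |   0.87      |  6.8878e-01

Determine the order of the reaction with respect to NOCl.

second order (2)

Step 1: Compare trials to find order n where rate₂/rate₁ = ([NOCl]₂/[NOCl]₁)^n
Step 2: rate₂/rate₁ = 3.2851e-02/1.7836e-02 = 1.842
Step 3: [NOCl]₂/[NOCl]₁ = 0.19/0.14 = 1.357
Step 4: n = ln(1.842)/ln(1.357) = 2.00 ≈ 2
Step 5: The reaction is second order in NOCl.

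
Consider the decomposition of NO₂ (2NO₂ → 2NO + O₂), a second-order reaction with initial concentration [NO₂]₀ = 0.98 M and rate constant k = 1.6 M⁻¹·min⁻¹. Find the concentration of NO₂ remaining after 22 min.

0.02761 M

Step 1: For a second-order reaction: 1/[NO₂] = 1/[NO₂]₀ + kt
Step 2: 1/[NO₂] = 1/0.98 + 1.6 × 22
Step 3: 1/[NO₂] = 1.02 + 35.2 = 36.22
Step 4: [NO₂] = 1/36.22 = 0.02761 M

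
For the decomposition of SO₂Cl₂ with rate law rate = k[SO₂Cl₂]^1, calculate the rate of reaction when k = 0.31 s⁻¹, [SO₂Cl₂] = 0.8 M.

0.248 M/s

Step 1: Identify the rate law: rate = k[SO₂Cl₂]^1
Step 2: Substitute values: rate = 0.31 × (0.8)^1
Step 3: Calculate: rate = 0.31 × 0.8 = 0.248 M/s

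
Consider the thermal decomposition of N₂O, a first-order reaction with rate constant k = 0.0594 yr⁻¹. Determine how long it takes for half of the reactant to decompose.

11.67 yr

Step 1: For a first-order reaction, t₁/₂ = ln(2)/k
Step 2: t₁/₂ = ln(2)/0.0594
Step 3: t₁/₂ = 0.6931/0.0594 = 11.67 yr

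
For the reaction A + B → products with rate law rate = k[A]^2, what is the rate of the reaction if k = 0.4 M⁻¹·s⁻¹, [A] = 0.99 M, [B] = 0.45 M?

0.392 M/s

Step 1: The rate law is rate = k[A]^2
Step 2: Note that the rate does not depend on [B] (zero order in B).
Step 3: rate = 0.4 × (0.99)^2 = 0.39204 M/s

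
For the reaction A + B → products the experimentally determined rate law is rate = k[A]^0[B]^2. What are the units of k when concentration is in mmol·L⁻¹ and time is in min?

(mmol·L⁻¹)⁻¹·min⁻¹

Step 1: Overall order = 0 + 2 = 2.
Step 2: rate has units mmol·L⁻¹·min⁻¹; [A]^0[B]^2 has units (mmol·L⁻¹)^2.
Step 3: k = rate/([A]^0[B]^2), so units of k = (mmol·L⁻¹)^(1-2)·min⁻¹ = (mmol·L⁻¹)⁻¹·min⁻¹.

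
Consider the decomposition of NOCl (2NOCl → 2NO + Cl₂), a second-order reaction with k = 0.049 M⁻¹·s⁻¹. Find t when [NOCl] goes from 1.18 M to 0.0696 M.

275.9 s

Step 1: For second-order: t = (1/[NOCl] - 1/[NOCl]₀)/k
Step 2: t = (1/0.0696 - 1/1.18)/0.049
Step 3: t = (14.37 - 0.8475)/0.049
Step 4: t = 13.52/0.049 = 275.9 s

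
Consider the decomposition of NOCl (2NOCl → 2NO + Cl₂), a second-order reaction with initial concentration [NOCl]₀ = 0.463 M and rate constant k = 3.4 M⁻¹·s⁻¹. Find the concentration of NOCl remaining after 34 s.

0.008492 M

Step 1: For a second-order reaction: 1/[NOCl] = 1/[NOCl]₀ + kt
Step 2: 1/[NOCl] = 1/0.463 + 3.4 × 34
Step 3: 1/[NOCl] = 2.16 + 115.6 = 117.8
Step 4: [NOCl] = 1/117.8 = 0.008492 M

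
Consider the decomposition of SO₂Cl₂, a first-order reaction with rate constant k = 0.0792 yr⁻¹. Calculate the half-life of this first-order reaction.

8.752 yr

Step 1: For a first-order reaction, t₁/₂ = ln(2)/k
Step 2: t₁/₂ = ln(2)/0.0792
Step 3: t₁/₂ = 0.6931/0.0792 = 8.752 yr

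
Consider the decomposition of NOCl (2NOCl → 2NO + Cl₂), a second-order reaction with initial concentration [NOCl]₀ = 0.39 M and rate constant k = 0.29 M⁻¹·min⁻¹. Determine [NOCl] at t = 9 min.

0.1933 M

Step 1: For a second-order reaction: 1/[NOCl] = 1/[NOCl]₀ + kt
Step 2: 1/[NOCl] = 1/0.39 + 0.29 × 9
Step 3: 1/[NOCl] = 2.564 + 2.61 = 5.174
Step 4: [NOCl] = 1/5.174 = 0.1933 M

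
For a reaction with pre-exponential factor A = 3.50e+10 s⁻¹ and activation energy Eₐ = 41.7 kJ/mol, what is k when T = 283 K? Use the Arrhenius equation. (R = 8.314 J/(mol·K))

7.03e+02 s⁻¹

Step 1: Use the Arrhenius equation: k = A × exp(-Eₐ/RT)
Step 2: Convert Eₐ to J/mol: 41.7 kJ/mol = 41700 J/mol
Step 3: Calculate the exponent: -Eₐ/(RT) = -41700/(8.314 × 283) = -17.72310
Step 4: k = 3.50e+10 × exp(-17.72310)
Step 5: k = 3.50e+10 × 2.00889e-08 = 7.0311e+02 s⁻¹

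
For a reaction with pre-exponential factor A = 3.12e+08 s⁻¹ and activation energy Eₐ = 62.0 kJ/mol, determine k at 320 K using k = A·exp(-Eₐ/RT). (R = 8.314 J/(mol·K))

2.36e-02 s⁻¹

Step 1: Use the Arrhenius equation: k = A × exp(-Eₐ/RT)
Step 2: Convert Eₐ to J/mol: 62.0 kJ/mol = 62000 J/mol
Step 3: Calculate the exponent: -Eₐ/(RT) = -62000/(8.314 × 320) = -23.30407
Step 4: k = 3.12e+08 × exp(-23.30407)
Step 5: k = 3.12e+08 × 7.57131e-11 = 2.3622e-02 s⁻¹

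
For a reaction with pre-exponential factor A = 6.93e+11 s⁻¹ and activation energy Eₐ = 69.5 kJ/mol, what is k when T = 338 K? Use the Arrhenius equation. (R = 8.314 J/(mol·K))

1.26e+01 s⁻¹

Step 1: Use the Arrhenius equation: k = A × exp(-Eₐ/RT)
Step 2: Convert Eₐ to J/mol: 69.5 kJ/mol = 69500 J/mol
Step 3: Calculate the exponent: -Eₐ/(RT) = -69500/(8.314 × 338) = -24.73193
Step 4: k = 6.93e+11 × exp(-24.73193)
Step 5: k = 6.93e+11 × 1.81576e-11 = 1.2583e+01 s⁻¹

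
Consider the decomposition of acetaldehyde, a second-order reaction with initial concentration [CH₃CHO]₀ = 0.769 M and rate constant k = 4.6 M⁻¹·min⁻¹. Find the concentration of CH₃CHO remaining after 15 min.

0.01422 M

Step 1: For a second-order reaction: 1/[CH₃CHO] = 1/[CH₃CHO]₀ + kt
Step 2: 1/[CH₃CHO] = 1/0.769 + 4.6 × 15
Step 3: 1/[CH₃CHO] = 1.3 + 69 = 70.3
Step 4: [CH₃CHO] = 1/70.3 = 0.01422 M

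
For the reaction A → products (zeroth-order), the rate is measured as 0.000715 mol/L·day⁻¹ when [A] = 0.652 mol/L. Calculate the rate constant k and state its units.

0.000715 mol/L·day⁻¹

Step 1: For a zeroth-order reaction, rate = k (independent of concentration).
Step 2: k = rate = 0.000715 mol/L·day⁻¹.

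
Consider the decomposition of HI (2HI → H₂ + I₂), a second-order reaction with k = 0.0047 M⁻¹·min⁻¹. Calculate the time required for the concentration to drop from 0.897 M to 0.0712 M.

2751 min

Step 1: For second-order: t = (1/[HI] - 1/[HI]₀)/k
Step 2: t = (1/0.0712 - 1/0.897)/0.0047
Step 3: t = (14.04 - 1.115)/0.0047
Step 4: t = 12.93/0.0047 = 2751 min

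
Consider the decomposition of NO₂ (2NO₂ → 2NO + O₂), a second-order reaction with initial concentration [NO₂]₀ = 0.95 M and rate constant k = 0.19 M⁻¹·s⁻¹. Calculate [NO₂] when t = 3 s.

0.6163 M

Step 1: For a second-order reaction: 1/[NO₂] = 1/[NO₂]₀ + kt
Step 2: 1/[NO₂] = 1/0.95 + 0.19 × 3
Step 3: 1/[NO₂] = 1.053 + 0.57 = 1.623
Step 4: [NO₂] = 1/1.623 = 0.6163 M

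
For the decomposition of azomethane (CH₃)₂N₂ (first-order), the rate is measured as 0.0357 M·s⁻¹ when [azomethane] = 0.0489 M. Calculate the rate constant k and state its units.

0.7301 s⁻¹

Step 1: rate = k[azomethane]^1, so k = rate / [azomethane]^1.
Step 2: k = 0.0357 / (0.0489)^1 = 0.0357 / 0.0489.
Step 3: k = 0.7301 s⁻¹.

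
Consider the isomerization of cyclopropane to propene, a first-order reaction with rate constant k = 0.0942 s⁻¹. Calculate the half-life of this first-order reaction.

7.358 s

Step 1: For a first-order reaction, t₁/₂ = ln(2)/k
Step 2: t₁/₂ = ln(2)/0.0942
Step 3: t₁/₂ = 0.6931/0.0942 = 7.358 s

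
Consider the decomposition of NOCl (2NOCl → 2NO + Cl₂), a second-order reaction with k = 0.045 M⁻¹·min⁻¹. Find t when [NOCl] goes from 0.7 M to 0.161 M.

106.3 min

Step 1: For second-order: t = (1/[NOCl] - 1/[NOCl]₀)/k
Step 2: t = (1/0.161 - 1/0.7)/0.045
Step 3: t = (6.211 - 1.429)/0.045
Step 4: t = 4.783/0.045 = 106.3 min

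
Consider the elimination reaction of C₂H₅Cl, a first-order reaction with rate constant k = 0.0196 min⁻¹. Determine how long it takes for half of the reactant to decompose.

35.36 min

Step 1: For a first-order reaction, t₁/₂ = ln(2)/k
Step 2: t₁/₂ = ln(2)/0.0196
Step 3: t₁/₂ = 0.6931/0.0196 = 35.36 min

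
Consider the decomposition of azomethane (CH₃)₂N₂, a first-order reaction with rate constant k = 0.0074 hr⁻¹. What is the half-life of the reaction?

93.67 hr

Step 1: For a first-order reaction, t₁/₂ = ln(2)/k
Step 2: t₁/₂ = ln(2)/0.0074
Step 3: t₁/₂ = 0.6931/0.0074 = 93.67 hr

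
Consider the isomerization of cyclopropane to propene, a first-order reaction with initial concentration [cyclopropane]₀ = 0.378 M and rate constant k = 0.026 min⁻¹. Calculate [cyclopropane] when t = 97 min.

0.03035 M

Step 1: For a first-order reaction: [cyclopropane] = [cyclopropane]₀ × e^(-kt)
Step 2: [cyclopropane] = 0.378 × e^(-0.026 × 97)
Step 3: [cyclopropane] = 0.378 × e^(-2.522)
Step 4: [cyclopropane] = 0.378 × 0.0802988 = 0.03035 M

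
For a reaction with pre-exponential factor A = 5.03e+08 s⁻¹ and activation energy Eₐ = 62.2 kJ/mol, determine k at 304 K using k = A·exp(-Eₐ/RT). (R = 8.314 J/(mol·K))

1.03e-02 s⁻¹

Step 1: Use the Arrhenius equation: k = A × exp(-Eₐ/RT)
Step 2: Convert Eₐ to J/mol: 62.2 kJ/mol = 62200 J/mol
Step 3: Calculate the exponent: -Eₐ/(RT) = -62200/(8.314 × 304) = -24.60973
Step 4: k = 5.03e+08 × exp(-24.60973)
Step 5: k = 5.03e+08 × 2.05178e-11 = 1.0320e-02 s⁻¹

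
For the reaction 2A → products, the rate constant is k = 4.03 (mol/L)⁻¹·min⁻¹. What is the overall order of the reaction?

second order (2)

Step 1: The units of k for an nth-order reaction are (concentration)^(1-n)·(time)⁻¹.
Step 2: Here k has units (mol/L)⁻¹·min⁻¹, so the concentration exponent is -1.
Step 3: 1 - n = -1 ⇒ n = 2. The reaction is second order.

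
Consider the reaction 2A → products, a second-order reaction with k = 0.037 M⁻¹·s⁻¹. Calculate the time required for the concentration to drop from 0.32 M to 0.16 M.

84.46 s

Step 1: For second-order: t = (1/[A] - 1/[A]₀)/k
Step 2: t = (1/0.16 - 1/0.32)/0.037
Step 3: t = (6.25 - 3.125)/0.037
Step 4: t = 3.125/0.037 = 84.46 s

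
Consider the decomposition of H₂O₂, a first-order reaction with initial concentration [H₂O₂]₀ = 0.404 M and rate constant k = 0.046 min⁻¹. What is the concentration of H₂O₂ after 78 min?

0.01117 M

Step 1: For a first-order reaction: [H₂O₂] = [H₂O₂]₀ × e^(-kt)
Step 2: [H₂O₂] = 0.404 × e^(-0.046 × 78)
Step 3: [H₂O₂] = 0.404 × e^(-3.588)
Step 4: [H₂O₂] = 0.404 × 0.0276536 = 0.01117 M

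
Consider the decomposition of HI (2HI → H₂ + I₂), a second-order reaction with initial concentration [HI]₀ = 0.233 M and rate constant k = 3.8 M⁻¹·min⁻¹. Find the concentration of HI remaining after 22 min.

0.01138 M

Step 1: For a second-order reaction: 1/[HI] = 1/[HI]₀ + kt
Step 2: 1/[HI] = 1/0.233 + 3.8 × 22
Step 3: 1/[HI] = 4.292 + 83.6 = 87.89
Step 4: [HI] = 1/87.89 = 0.01138 M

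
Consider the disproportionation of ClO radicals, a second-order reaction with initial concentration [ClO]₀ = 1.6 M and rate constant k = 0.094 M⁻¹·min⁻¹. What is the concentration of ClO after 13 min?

0.5414 M

Step 1: For a second-order reaction: 1/[ClO] = 1/[ClO]₀ + kt
Step 2: 1/[ClO] = 1/1.6 + 0.094 × 13
Step 3: 1/[ClO] = 0.625 + 1.222 = 1.847
Step 4: [ClO] = 1/1.847 = 0.5414 M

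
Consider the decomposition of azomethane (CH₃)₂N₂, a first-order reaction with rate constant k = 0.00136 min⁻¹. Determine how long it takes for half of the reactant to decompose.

509.7 min

Step 1: For a first-order reaction, t₁/₂ = ln(2)/k
Step 2: t₁/₂ = ln(2)/0.00136
Step 3: t₁/₂ = 0.6931/0.00136 = 509.7 min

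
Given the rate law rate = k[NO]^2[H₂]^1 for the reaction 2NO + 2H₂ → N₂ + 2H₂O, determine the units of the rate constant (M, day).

M⁻²·day⁻¹

Step 1: Overall order = 2 + 1 = 3.
Step 2: rate has units M·day⁻¹; [NO]^2[H₂]^1 has units M^3.
Step 3: k = rate/([NO]^2[H₂]^1), so units of k = M^(1-3)·day⁻¹ = M⁻²·day⁻¹.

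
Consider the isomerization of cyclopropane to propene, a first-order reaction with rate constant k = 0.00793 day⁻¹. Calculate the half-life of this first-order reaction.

87.41 day

Step 1: For a first-order reaction, t₁/₂ = ln(2)/k
Step 2: t₁/₂ = ln(2)/0.00793
Step 3: t₁/₂ = 0.6931/0.00793 = 87.41 day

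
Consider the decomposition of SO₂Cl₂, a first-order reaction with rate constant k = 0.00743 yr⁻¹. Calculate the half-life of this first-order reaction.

93.29 yr

Step 1: For a first-order reaction, t₁/₂ = ln(2)/k
Step 2: t₁/₂ = ln(2)/0.00743
Step 3: t₁/₂ = 0.6931/0.00743 = 93.29 yr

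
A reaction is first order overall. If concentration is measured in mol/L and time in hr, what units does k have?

hr⁻¹

Step 1: For overall order n, rate = k × (concentration)^n.
Step 2: Rate has units mol/L·hr⁻¹; concentration term has units (mol/L)^1.
Step 3: k = rate / (concentration)^n, so units of k = (mol/L)^(1-1)·hr⁻¹ = hr⁻¹.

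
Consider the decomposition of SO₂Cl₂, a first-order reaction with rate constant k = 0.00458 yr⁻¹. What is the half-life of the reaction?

151.3 yr

Step 1: For a first-order reaction, t₁/₂ = ln(2)/k
Step 2: t₁/₂ = ln(2)/0.00458
Step 3: t₁/₂ = 0.6931/0.00458 = 151.3 yr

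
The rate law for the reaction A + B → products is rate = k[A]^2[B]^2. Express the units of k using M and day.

M⁻³·day⁻¹

Step 1: Overall order = 2 + 2 = 4.
Step 2: rate has units M·day⁻¹; [A]^2[B]^2 has units M^4.
Step 3: k = rate/([A]^2[B]^2), so units of k = M^(1-4)·day⁻¹ = M⁻³·day⁻¹.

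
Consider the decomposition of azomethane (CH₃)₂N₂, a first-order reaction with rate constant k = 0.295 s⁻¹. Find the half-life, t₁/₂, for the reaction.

2.35 s

Step 1: For a first-order reaction, t₁/₂ = ln(2)/k
Step 2: t₁/₂ = ln(2)/0.295
Step 3: t₁/₂ = 0.6931/0.295 = 2.35 s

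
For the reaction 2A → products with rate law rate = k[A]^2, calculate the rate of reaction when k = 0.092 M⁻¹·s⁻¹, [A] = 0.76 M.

0.05314 M/s

Step 1: Identify the rate law: rate = k[A]^2
Step 2: Substitute values: rate = 0.092 × (0.76)^2
Step 3: Calculate: rate = 0.092 × 0.5776 = 0.0531392 M/s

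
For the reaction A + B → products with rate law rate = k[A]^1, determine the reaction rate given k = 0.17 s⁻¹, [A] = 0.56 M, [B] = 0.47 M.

0.0952 M/s

Step 1: The rate law is rate = k[A]^1
Step 2: Note that the rate does not depend on [B] (zero order in B).
Step 3: rate = 0.17 × (0.56)^1 = 0.0952 M/s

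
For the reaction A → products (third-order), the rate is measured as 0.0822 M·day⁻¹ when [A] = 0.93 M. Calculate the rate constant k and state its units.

0.1022 M⁻²·day⁻¹

Step 1: rate = k[A]^3, so k = rate / [A]^3.
Step 2: k = 0.0822 / (0.93)^3 = 0.0822 / 0.8044.
Step 3: k = 0.1022 M⁻²·day⁻¹.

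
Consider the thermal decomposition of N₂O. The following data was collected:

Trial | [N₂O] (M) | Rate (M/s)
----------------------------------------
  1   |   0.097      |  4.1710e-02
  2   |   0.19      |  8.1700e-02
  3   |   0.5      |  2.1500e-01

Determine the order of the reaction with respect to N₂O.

first order (1)

Step 1: Compare trials to find order n where rate₂/rate₁ = ([N₂O]₂/[N₂O]₁)^n
Step 2: rate₂/rate₁ = 8.1700e-02/4.1710e-02 = 1.959
Step 3: [N₂O]₂/[N₂O]₁ = 0.19/0.097 = 1.959
Step 4: n = ln(1.959)/ln(1.959) = 1.00 ≈ 1
Step 5: The reaction is first order in N₂O.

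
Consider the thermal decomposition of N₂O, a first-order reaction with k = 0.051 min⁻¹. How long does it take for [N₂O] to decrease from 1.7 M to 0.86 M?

13.36 min

Step 1: For first-order: t = ln([N₂O]₀/[N₂O])/k
Step 2: t = ln(1.7/0.86)/0.051
Step 3: t = ln(1.977)/0.051
Step 4: t = 0.6815/0.051 = 13.36 min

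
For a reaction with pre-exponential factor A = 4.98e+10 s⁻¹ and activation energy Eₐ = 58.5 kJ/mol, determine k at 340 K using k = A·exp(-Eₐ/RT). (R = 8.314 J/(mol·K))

5.12e+01 s⁻¹

Step 1: Use the Arrhenius equation: k = A × exp(-Eₐ/RT)
Step 2: Convert Eₐ to J/mol: 58.5 kJ/mol = 58500 J/mol
Step 3: Calculate the exponent: -Eₐ/(RT) = -58500/(8.314 × 340) = -20.69507
Step 4: k = 4.98e+10 × exp(-20.69507)
Step 5: k = 4.98e+10 × 1.02860e-09 = 5.1224e+01 s⁻¹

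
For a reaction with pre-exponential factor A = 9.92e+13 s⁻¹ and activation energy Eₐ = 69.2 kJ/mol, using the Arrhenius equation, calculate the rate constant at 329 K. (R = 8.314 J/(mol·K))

1.02e+03 s⁻¹

Step 1: Use the Arrhenius equation: k = A × exp(-Eₐ/RT)
Step 2: Convert Eₐ to J/mol: 69.2 kJ/mol = 69200 J/mol
Step 3: Calculate the exponent: -Eₐ/(RT) = -69200/(8.314 × 329) = -25.29881
Step 4: k = 9.92e+13 × exp(-25.29881)
Step 5: k = 9.92e+13 × 1.03007e-11 = 1.0218e+03 s⁻¹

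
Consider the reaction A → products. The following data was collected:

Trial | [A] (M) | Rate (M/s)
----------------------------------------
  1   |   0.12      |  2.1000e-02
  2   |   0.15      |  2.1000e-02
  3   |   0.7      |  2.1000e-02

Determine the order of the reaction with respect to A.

zeroth order (0)

Step 1: Compare trials - when concentration changes, rate stays constant.
Step 2: rate₂/rate₁ = 2.1000e-02/2.1000e-02 = 1
Step 3: [A]₂/[A]₁ = 0.15/0.12 = 1.25
Step 4: Since rate ratio ≈ (conc ratio)^0, the reaction is zeroth order.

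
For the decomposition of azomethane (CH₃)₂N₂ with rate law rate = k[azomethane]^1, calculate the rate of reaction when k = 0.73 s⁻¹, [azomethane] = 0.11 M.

0.0803 M/s

Step 1: Identify the rate law: rate = k[azomethane]^1
Step 2: Substitute values: rate = 0.73 × (0.11)^1
Step 3: Calculate: rate = 0.73 × 0.11 = 0.0803 M/s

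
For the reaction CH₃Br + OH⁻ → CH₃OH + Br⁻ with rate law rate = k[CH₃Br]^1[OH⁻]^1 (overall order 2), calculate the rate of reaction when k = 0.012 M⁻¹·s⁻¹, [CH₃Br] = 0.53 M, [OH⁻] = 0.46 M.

0.002926 M/s

Step 1: The rate law is rate = k[CH₃Br]^1[OH⁻]^1, overall order = 1+1 = 2
Step 2: Substitute values: rate = 0.012 × (0.53)^1 × (0.46)^1
Step 3: rate = 0.012 × 0.53 × 0.46 = 0.0029256 M/s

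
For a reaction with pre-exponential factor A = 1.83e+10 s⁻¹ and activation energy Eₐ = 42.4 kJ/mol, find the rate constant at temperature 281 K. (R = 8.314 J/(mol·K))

2.40e+02 s⁻¹

Step 1: Use the Arrhenius equation: k = A × exp(-Eₐ/RT)
Step 2: Convert Eₐ to J/mol: 42.4 kJ/mol = 42400 J/mol
Step 3: Calculate the exponent: -Eₐ/(RT) = -42400/(8.314 × 281) = -18.14887
Step 4: k = 1.83e+10 × exp(-18.14887)
Step 5: k = 1.83e+10 × 1.31234e-08 = 2.4016e+02 s⁻¹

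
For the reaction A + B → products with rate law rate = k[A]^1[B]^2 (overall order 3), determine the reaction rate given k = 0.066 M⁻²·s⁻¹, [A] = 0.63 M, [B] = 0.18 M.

0.001347 M/s

Step 1: The rate law is rate = k[A]^1[B]^2, overall order = 1+2 = 3
Step 2: Substitute values: rate = 0.066 × (0.63)^1 × (0.18)^2
Step 3: rate = 0.066 × 0.63 × 0.0324 = 0.00134719 M/s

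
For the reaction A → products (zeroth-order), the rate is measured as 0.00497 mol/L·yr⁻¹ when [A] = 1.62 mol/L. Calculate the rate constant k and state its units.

0.00497 mol/L·yr⁻¹

Step 1: For a zeroth-order reaction, rate = k (independent of concentration).
Step 2: k = rate = 0.00497 mol/L·yr⁻¹.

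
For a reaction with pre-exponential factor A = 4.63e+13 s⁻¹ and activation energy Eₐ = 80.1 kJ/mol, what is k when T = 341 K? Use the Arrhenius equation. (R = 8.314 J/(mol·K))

2.49e+01 s⁻¹

Step 1: Use the Arrhenius equation: k = A × exp(-Eₐ/RT)
Step 2: Convert Eₐ to J/mol: 80.1 kJ/mol = 80100 J/mol
Step 3: Calculate the exponent: -Eₐ/(RT) = -80100/(8.314 × 341) = -28.25323
Step 4: k = 4.63e+13 × exp(-28.25323)
Step 5: k = 4.63e+13 × 5.36757e-13 = 2.4852e+01 s⁻¹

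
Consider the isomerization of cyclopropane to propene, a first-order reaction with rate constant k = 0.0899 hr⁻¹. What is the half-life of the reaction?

7.71 hr

Step 1: For a first-order reaction, t₁/₂ = ln(2)/k
Step 2: t₁/₂ = ln(2)/0.0899
Step 3: t₁/₂ = 0.6931/0.0899 = 7.71 hr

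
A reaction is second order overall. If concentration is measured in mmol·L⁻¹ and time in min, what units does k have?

(mmol·L⁻¹)⁻¹·min⁻¹

Step 1: For overall order n, rate = k × (concentration)^n.
Step 2: Rate has units mmol·L⁻¹·min⁻¹; concentration term has units (mmol·L⁻¹)^2.
Step 3: k = rate / (concentration)^n, so units of k = (mmol·L⁻¹)^(1-2)·min⁻¹ = (mmol·L⁻¹)⁻¹·min⁻¹.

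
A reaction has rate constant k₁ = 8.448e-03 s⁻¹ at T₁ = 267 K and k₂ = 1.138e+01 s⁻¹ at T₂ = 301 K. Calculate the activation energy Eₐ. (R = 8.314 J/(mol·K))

141.6 kJ/mol

Step 1: Use the two-temperature Arrhenius form: ln(k₂/k₁) = -Eₐ/R × (1/T₂ - 1/T₁)
Step 2: ln(k₂/k₁) = ln(1.138e+01/8.448e-03) = ln(1347.06) = 7.20568
Step 3: 1/T₂ - 1/T₁ = 1/301 - 1/267 = -4.230592e-04 K⁻¹
Step 4: Eₐ = -R × ln(k₂/k₁) / (1/T₂ - 1/T₁) = -8.314 × 7.20568 / -4.230592e-04
Step 5: Eₐ = 1.4161e+05 J/mol = 141.6 kJ/mol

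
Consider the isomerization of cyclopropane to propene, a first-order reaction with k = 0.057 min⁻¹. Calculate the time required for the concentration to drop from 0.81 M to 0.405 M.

12.16 min

Step 1: For first-order: t = ln([cyclopropane]₀/[cyclopropane])/k
Step 2: t = ln(0.81/0.405)/0.057
Step 3: t = ln(2)/0.057
Step 4: t = 0.6931/0.057 = 12.16 min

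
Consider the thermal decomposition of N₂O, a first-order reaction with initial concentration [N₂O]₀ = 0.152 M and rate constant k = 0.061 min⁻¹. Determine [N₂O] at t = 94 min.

0.0004916 M

Step 1: For a first-order reaction: [N₂O] = [N₂O]₀ × e^(-kt)
Step 2: [N₂O] = 0.152 × e^(-0.061 × 94)
Step 3: [N₂O] = 0.152 × e^(-5.734)
Step 4: [N₂O] = 0.152 × 0.00323411 = 0.0004916 M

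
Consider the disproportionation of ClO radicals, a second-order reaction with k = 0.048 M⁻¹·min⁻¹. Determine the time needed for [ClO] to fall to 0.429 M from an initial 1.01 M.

27.94 min

Step 1: For second-order: t = (1/[ClO] - 1/[ClO]₀)/k
Step 2: t = (1/0.429 - 1/1.01)/0.048
Step 3: t = (2.331 - 0.9901)/0.048
Step 4: t = 1.341/0.048 = 27.94 min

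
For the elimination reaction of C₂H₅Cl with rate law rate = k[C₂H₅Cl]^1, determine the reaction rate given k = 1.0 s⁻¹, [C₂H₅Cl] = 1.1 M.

1.1 M/s

Step 1: Identify the rate law: rate = k[C₂H₅Cl]^1
Step 2: Substitute values: rate = 1.0 × (1.1)^1
Step 3: Calculate: rate = 1.0 × 1.1 = 1.1 M/s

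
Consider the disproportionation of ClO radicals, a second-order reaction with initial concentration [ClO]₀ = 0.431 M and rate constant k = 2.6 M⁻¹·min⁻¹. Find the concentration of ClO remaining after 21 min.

0.01757 M

Step 1: For a second-order reaction: 1/[ClO] = 1/[ClO]₀ + kt
Step 2: 1/[ClO] = 1/0.431 + 2.6 × 21
Step 3: 1/[ClO] = 2.32 + 54.6 = 56.92
Step 4: [ClO] = 1/56.92 = 0.01757 M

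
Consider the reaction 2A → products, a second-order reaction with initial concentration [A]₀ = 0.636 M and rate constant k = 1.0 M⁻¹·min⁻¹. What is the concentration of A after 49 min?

0.01977 M

Step 1: For a second-order reaction: 1/[A] = 1/[A]₀ + kt
Step 2: 1/[A] = 1/0.636 + 1.0 × 49
Step 3: 1/[A] = 1.572 + 49 = 50.57
Step 4: [A] = 1/50.57 = 0.01977 M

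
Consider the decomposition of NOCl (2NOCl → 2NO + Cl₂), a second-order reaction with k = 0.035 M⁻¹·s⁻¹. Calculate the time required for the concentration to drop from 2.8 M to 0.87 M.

22.64 s

Step 1: For second-order: t = (1/[NOCl] - 1/[NOCl]₀)/k
Step 2: t = (1/0.87 - 1/2.8)/0.035
Step 3: t = (1.149 - 0.3571)/0.035
Step 4: t = 0.7923/0.035 = 22.64 s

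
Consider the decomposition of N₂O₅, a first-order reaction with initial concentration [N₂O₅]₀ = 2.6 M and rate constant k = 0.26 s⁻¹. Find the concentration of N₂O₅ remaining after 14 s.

0.06826 M

Step 1: For a first-order reaction: [N₂O₅] = [N₂O₅]₀ × e^(-kt)
Step 2: [N₂O₅] = 2.6 × e^(-0.26 × 14)
Step 3: [N₂O₅] = 2.6 × e^(-3.64)
Step 4: [N₂O₅] = 2.6 × 0.0262523 = 0.06826 M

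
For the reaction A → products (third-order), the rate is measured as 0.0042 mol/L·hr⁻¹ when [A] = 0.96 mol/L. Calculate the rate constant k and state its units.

0.004747 (mol/L)⁻²·hr⁻¹

Step 1: rate = k[A]^3, so k = rate / [A]^3.
Step 2: k = 0.0042 / (0.96)^3 = 0.0042 / 0.8847.
Step 3: k = 0.004747 (mol/L)⁻²·hr⁻¹.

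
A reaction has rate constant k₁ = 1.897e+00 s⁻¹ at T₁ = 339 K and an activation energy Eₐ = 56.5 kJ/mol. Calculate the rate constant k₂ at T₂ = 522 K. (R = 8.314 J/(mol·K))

2.139e+03 s⁻¹

Step 1: Use the two-temperature Arrhenius form: ln(k₂/k₁) = -Eₐ/R × (1/T₂ - 1/T₁)
Step 2: Convert Eₐ to J/mol: 56.5 kJ/mol = 56500 J/mol
Step 3: 1/T₂ - 1/T₁ = 1/522 - 1/339 = -1.034144e-03 K⁻¹
Step 4: ln(k₂/k₁) = -56500/8.314 × -1.034144e-03 = 7.02780
Step 5: k₂ = k₁ × exp(7.02780) = 1.897e+00 × 1.12755e+03 = 2.139e+03 s⁻¹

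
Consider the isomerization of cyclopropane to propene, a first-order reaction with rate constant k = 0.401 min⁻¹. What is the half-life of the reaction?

1.729 min

Step 1: For a first-order reaction, t₁/₂ = ln(2)/k
Step 2: t₁/₂ = ln(2)/0.401
Step 3: t₁/₂ = 0.6931/0.401 = 1.729 min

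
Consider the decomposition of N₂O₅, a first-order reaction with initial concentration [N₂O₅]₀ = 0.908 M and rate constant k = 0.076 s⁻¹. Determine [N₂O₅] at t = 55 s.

0.01389 M

Step 1: For a first-order reaction: [N₂O₅] = [N₂O₅]₀ × e^(-kt)
Step 2: [N₂O₅] = 0.908 × e^(-0.076 × 55)
Step 3: [N₂O₅] = 0.908 × e^(-4.18)
Step 4: [N₂O₅] = 0.908 × 0.0152985 = 0.01389 M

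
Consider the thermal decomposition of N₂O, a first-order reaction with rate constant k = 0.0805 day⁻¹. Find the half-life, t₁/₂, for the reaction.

8.611 day

Step 1: For a first-order reaction, t₁/₂ = ln(2)/k
Step 2: t₁/₂ = ln(2)/0.0805
Step 3: t₁/₂ = 0.6931/0.0805 = 8.611 day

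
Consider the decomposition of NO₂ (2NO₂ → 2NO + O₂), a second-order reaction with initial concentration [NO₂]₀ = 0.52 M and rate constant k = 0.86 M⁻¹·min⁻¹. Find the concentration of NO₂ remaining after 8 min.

0.1136 M

Step 1: For a second-order reaction: 1/[NO₂] = 1/[NO₂]₀ + kt
Step 2: 1/[NO₂] = 1/0.52 + 0.86 × 8
Step 3: 1/[NO₂] = 1.923 + 6.88 = 8.803
Step 4: [NO₂] = 1/8.803 = 0.1136 M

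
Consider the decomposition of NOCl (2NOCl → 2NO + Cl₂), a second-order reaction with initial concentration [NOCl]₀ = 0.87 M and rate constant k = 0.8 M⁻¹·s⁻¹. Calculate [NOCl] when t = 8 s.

0.1325 M

Step 1: For a second-order reaction: 1/[NOCl] = 1/[NOCl]₀ + kt
Step 2: 1/[NOCl] = 1/0.87 + 0.8 × 8
Step 3: 1/[NOCl] = 1.149 + 6.4 = 7.549
Step 4: [NOCl] = 1/7.549 = 0.1325 M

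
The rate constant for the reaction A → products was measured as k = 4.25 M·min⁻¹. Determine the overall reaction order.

zeroth order (0)

Step 1: The units of k for an nth-order reaction are (concentration)^(1-n)·(time)⁻¹.
Step 2: Here k has units M·min⁻¹, so the concentration exponent is 1.
Step 3: 1 - n = 1 ⇒ n = 0. The reaction is zeroth order.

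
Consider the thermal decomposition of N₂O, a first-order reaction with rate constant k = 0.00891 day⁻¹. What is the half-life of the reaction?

77.79 day

Step 1: For a first-order reaction, t₁/₂ = ln(2)/k
Step 2: t₁/₂ = ln(2)/0.00891
Step 3: t₁/₂ = 0.6931/0.00891 = 77.79 day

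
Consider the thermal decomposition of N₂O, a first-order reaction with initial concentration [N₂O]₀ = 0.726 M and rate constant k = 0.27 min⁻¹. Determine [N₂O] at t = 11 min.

0.03725 M

Step 1: For a first-order reaction: [N₂O] = [N₂O]₀ × e^(-kt)
Step 2: [N₂O] = 0.726 × e^(-0.27 × 11)
Step 3: [N₂O] = 0.726 × e^(-2.97)
Step 4: [N₂O] = 0.726 × 0.0513033 = 0.03725 M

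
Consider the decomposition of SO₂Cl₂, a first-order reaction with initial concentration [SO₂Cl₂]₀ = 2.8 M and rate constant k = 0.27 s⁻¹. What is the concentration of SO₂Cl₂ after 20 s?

0.01265 M

Step 1: For a first-order reaction: [SO₂Cl₂] = [SO₂Cl₂]₀ × e^(-kt)
Step 2: [SO₂Cl₂] = 2.8 × e^(-0.27 × 20)
Step 3: [SO₂Cl₂] = 2.8 × e^(-5.4)
Step 4: [SO₂Cl₂] = 2.8 × 0.00451658 = 0.01265 M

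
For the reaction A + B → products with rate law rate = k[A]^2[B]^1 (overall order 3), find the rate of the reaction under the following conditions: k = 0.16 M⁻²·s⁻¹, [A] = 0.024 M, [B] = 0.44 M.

4.055e-05 M/s

Step 1: The rate law is rate = k[A]^2[B]^1, overall order = 2+1 = 3
Step 2: Substitute values: rate = 0.16 × (0.024)^2 × (0.44)^1
Step 3: rate = 0.16 × 0.000576 × 0.44 = 4.05504e-05 M/s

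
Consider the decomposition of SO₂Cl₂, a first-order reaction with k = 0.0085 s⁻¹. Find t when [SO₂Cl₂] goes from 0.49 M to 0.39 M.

26.85 s

Step 1: For first-order: t = ln([SO₂Cl₂]₀/[SO₂Cl₂])/k
Step 2: t = ln(0.49/0.39)/0.0085
Step 3: t = ln(1.256)/0.0085
Step 4: t = 0.2283/0.0085 = 26.85 s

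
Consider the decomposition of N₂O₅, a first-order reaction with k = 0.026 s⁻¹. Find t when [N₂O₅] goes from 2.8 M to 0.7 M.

53.32 s

Step 1: For first-order: t = ln([N₂O₅]₀/[N₂O₅])/k
Step 2: t = ln(2.8/0.7)/0.026
Step 3: t = ln(4)/0.026
Step 4: t = 1.386/0.026 = 53.32 s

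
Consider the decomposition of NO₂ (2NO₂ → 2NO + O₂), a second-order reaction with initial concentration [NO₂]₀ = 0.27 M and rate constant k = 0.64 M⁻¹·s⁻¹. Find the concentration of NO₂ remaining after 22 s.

0.05623 M

Step 1: For a second-order reaction: 1/[NO₂] = 1/[NO₂]₀ + kt
Step 2: 1/[NO₂] = 1/0.27 + 0.64 × 22
Step 3: 1/[NO₂] = 3.704 + 14.08 = 17.78
Step 4: [NO₂] = 1/17.78 = 0.05623 M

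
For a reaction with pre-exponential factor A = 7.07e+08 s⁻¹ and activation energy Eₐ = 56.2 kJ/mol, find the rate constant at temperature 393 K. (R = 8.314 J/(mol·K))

2.40e+01 s⁻¹

Step 1: Use the Arrhenius equation: k = A × exp(-Eₐ/RT)
Step 2: Convert Eₐ to J/mol: 56.2 kJ/mol = 56200 J/mol
Step 3: Calculate the exponent: -Eₐ/(RT) = -56200/(8.314 × 393) = -17.20021
Step 4: k = 7.07e+08 × exp(-17.20021)
Step 5: k = 7.07e+08 × 3.38878e-08 = 2.3959e+01 s⁻¹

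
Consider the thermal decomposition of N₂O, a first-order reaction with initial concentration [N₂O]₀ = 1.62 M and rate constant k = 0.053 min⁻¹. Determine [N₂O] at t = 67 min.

0.04649 M

Step 1: For a first-order reaction: [N₂O] = [N₂O]₀ × e^(-kt)
Step 2: [N₂O] = 1.62 × e^(-0.053 × 67)
Step 3: [N₂O] = 1.62 × e^(-3.551)
Step 4: [N₂O] = 1.62 × 0.0286959 = 0.04649 M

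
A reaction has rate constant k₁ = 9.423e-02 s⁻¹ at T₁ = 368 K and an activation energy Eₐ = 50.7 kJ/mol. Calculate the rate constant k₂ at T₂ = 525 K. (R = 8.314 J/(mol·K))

1.338e+01 s⁻¹

Step 1: Use the two-temperature Arrhenius form: ln(k₂/k₁) = -Eₐ/R × (1/T₂ - 1/T₁)
Step 2: Convert Eₐ to J/mol: 50.7 kJ/mol = 50700 J/mol
Step 3: 1/T₂ - 1/T₁ = 1/525 - 1/368 = -8.126294e-04 K⁻¹
Step 4: ln(k₂/k₁) = -50700/8.314 × -8.126294e-04 = 4.95553
Step 5: k₂ = k₁ × exp(4.95553) = 9.423e-02 × 1.41958e+02 = 1.338e+01 s⁻¹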